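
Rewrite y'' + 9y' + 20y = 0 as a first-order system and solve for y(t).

y(t) = c_1e^(-5t) + c_2e^(-4t)

Let x_1 = y, x_2 = y'. Then x_1' = x_2 and x_2' = -20x_1 - 9x_2.
A = [[0,1],[-20,-9]]; det(A-λI) = λ^2 + 9λ + 20.
Eigenvalues λ = -5, -4 with eigenvectors (1,-5), (1,-4).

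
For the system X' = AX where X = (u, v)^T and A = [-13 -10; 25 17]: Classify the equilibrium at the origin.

unstable spiral

A = [[-13,-10],[25,17]]; det(A-λI) = λ^2 - 4λ + 29.
λ = 2 ± 5i: positive real part.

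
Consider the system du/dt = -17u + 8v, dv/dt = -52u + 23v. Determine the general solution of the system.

Coefficient matrix A = [[-17, 8], [-52, 23]].
Characteristic polynomial det(A - λI) = λ^2 - 6λ + 25 = 0.
Eigenvalues λ = 3 ± 4i (complex conjugate pair).
For λ=3+4i: an eigenvector is (1,3) - i(1,2) = (1 - i, 3 - 2i).
A real fundamental pair from Re and Im of e^((3+4i)t)v: X_1 = e^(3t)(cos(4t)·(1,3) + sin(4t)·(1,2)), X_2 = e^(3t)(sin(4t)·(1,3) - cos(4t)·(1,2)).
General solution: c_1X_1 + c_2X_2.

u(t) = c_1e^(3t)sin(4t) + c_1e^(3t)cos(4t) + c_2e^(3t)sin(4t) - c_2e^(3t)cos(4t), v(t) = 2c_1e^(3t)sin(4t) + 3c_1e^(3t)cos(4t) + 3c_2e^(3t)sin(4t) - 2c_2e^(3t)cos(4t)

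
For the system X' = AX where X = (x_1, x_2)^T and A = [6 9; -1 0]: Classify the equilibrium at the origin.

unstable improper node

A = [[6,9],[-1,0]]; det(A-λI) = λ^2 - 6λ + 9.
repeated λ = 3 with a single eigenvector.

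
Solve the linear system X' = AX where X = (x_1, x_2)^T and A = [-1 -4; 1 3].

Coefficient matrix A = [[-1, -4], [1, 3]].
Characteristic polynomial det(A - λI) = λ^2 - 2λ + 1 = 0.
Single eigenvalue λ = 1 with algebraic multiplicity 2.
Eigenvector v = (-2,1); generalized eigenvector w with (A-λI)w=v is (1,0).
General solution: e^(t)[C_1·v + C_2·(t·v + w)].

x_1(t) = -2C_1e^(t) - 2C_2te^(t) + C_2e^(t), x_2(t) = C_1e^(t) + C_2te^(t)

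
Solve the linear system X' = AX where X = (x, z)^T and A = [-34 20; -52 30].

x(t) = -K_1e^(-2t)sin(4t) + 2K_1e^(-2t)cos(4t) + 2K_2e^(-2t)sin(4t) + K_2e^(-2t)cos(4t), z(t) = -2K_1e^(-2t)sin(4t) + 3K_1e^(-2t)cos(4t) + 3K_2e^(-2t)sin(4t) + 2K_2e^(-2t)cos(4t)

Coefficient matrix A = [[-34, 20], [-52, 30]].
Characteristic polynomial det(A - λI) = λ^2 + 4λ + 20 = 0.
Eigenvalues λ = -2 ± 4i (complex conjugate pair).
For λ=-2+4i: an eigenvector is (2,3) - i(-1,-2) = (2 + i, 3 + 2i).
A real fundamental pair from Re and Im of e^((-2+4i)t)v: X_1 = e^(-2t)(cos(4t)·(2,3) + sin(4t)·(-1,-2)), X_2 = e^(-2t)(sin(4t)·(2,3) - cos(4t)·(-1,-2)).
General solution: K_1X_1 + K_2X_2.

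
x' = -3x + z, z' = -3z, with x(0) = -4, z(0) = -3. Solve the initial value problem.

x(t) = -3te^(-3t) - 4e^(-3t), z(t) = -3e^(-3t)

Coefficient matrix A = [[-3, 1], [0, -3]].
Characteristic polynomial det(A - λI) = λ^2 + 6λ + 9 = 0.
Single eigenvalue λ = -3 with algebraic multiplicity 2.
Eigenvector v = (-1,0); generalized eigenvector w with (A-λI)w=v is (3,-1).
General solution: e^(-3t)[c_1·v + c_2·(t·v + w)].
Applying x(0)=-4, z(0)=-3 gives c_1=13, c_2=3.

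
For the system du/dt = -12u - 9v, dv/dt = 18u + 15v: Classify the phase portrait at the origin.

A = [[-12,-9],[18,15]]; det(A-λI) = λ^2 - 3λ - 18.
λ = 6, -3: opposite signs.

saddle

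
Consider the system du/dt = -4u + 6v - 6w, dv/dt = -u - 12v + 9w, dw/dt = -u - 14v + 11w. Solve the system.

Coefficient matrix A = [[-4, 6, -6], [-1, -12, 9], [-1, -14, 11]].
det(A - λI) = 0 gives eigenvalues λ = -4, -3, 2.
For λ=-4: eigenvector (1,1,1).
For λ=-3: eigenvector (0,1,1).
For λ=2: eigenvector (-1,2,3).
General solution: c_1e^(-4t)(1,1,1) + c_2e^(-3t)(0,1,1) + c_3e^(2t)(-1,2,3).

u(t) = c_1e^(-4t) - c_3e^(2t), v(t) = c_1e^(-4t) + c_2e^(-3t) + 2c_3e^(2t), w(t) = c_1e^(-4t) + c_2e^(-3t) + 3c_3e^(2t)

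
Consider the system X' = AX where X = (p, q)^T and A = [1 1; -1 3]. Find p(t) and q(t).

p(t) = -C_1e^(2t) - C_2te^(2t) + 3C_2e^(2t), q(t) = -C_1e^(2t) - C_2te^(2t) + 2C_2e^(2t)

Coefficient matrix A = [[1, 1], [-1, 3]].
Characteristic polynomial det(A - λI) = λ^2 - 4λ + 4 = 0.
Single eigenvalue λ = 2 with algebraic multiplicity 2.
Eigenvector v = (-1,-1); generalized eigenvector w with (A-λI)w=v is (3,2).
General solution: e^(2t)[C_1·v + C_2·(t·v + w)].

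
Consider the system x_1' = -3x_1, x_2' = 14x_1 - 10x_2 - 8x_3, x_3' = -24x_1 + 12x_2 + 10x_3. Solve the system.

Coefficient matrix A = [[-3, 0, 0], [14, -10, -8], [-24, 12, 10]].
det(A - λI) = 0 gives eigenvalues λ = -2, -3, 2.
For λ=-2: eigenvector (0,1,-1).
For λ=-3: eigenvector (1,2,0).
For λ=2: eigenvector (0,-2,3).
General solution: c_1e^(-2t)(0,1,-1) + c_2e^(-3t)(1,2,0) + c_3e^(2t)(0,-2,3).

x_1(t) = c_2e^(-3t), x_2(t) = c_1e^(-2t) + 2c_2e^(-3t) - 2c_3e^(2t), x_3(t) = -c_1e^(-2t) + 3c_3e^(2t)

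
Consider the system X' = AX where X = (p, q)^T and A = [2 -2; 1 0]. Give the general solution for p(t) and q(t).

Coefficient matrix A = [[2, -2], [1, 0]].
Characteristic polynomial det(A - λI) = λ^2 - 2λ + 2 = 0.
Eigenvalues λ = 1 ± i (complex conjugate pair).
For λ=1+i: an eigenvector is (1,1) - i(-1,0) = (1 + i, 1).
A real fundamental pair from Re and Im of e^((1+i)t)v: X_1 = e^(t)(cos(t)·(1,1) + sin(t)·(-1,0)), X_2 = e^(t)(sin(t)·(1,1) - cos(t)·(-1,0)).
General solution: K_1X_1 + K_2X_2.

p(t) = -K_1e^(t)sin(t) + K_1e^(t)cos(t) + K_2e^(t)sin(t) + K_2e^(t)cos(t), q(t) = K_1e^(t)cos(t) + K_2e^(t)sin(t)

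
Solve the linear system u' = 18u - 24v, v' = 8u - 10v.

u(t) = 2c_1e^(6t) - 3c_2e^(2t), v(t) = c_1e^(6t) - 2c_2e^(2t)

Coefficient matrix A = [[18, -24], [8, -10]].
Characteristic polynomial det(A - λI) = λ^2 - 8λ + 12 = 0.
Eigenvalues λ = 6, 2.
For λ=6: (A-λI) row 1 is [12, -24], so an eigenvector is (2, 1).
For λ=2: (A-λI) row 1 is [16, -24], so an eigenvector is (-3, -2).
General solution: c_1e^(6t)(2,1) + c_2e^(2t)(-3,-2).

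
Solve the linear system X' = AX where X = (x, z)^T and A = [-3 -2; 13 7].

x(t) = -c_1e^(2t)sin(t) + c_1e^(2t)cos(t) + c_2e^(2t)sin(t) + c_2e^(2t)cos(t), z(t) = 3c_1e^(2t)sin(t) - 2c_1e^(2t)cos(t) - 2c_2e^(2t)sin(t) - 3c_2e^(2t)cos(t)

Coefficient matrix A = [[-3, -2], [13, 7]].
Characteristic polynomial det(A - λI) = λ^2 - 4λ + 5 = 0.
Eigenvalues λ = 2 ± i (complex conjugate pair).
For λ=2+i: an eigenvector is (1,-2) - i(-1,3) = (1 + i, -2 - 3i).
A real fundamental pair from Re and Im of e^((2+i)t)v: X_1 = e^(2t)(cos(t)·(1,-2) + sin(t)·(-1,3)), X_2 = e^(2t)(sin(t)·(1,-2) - cos(t)·(-1,3)).
General solution: c_1X_1 + c_2X_2.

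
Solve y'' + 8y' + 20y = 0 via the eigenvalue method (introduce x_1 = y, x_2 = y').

Let x_1 = y, x_2 = y'. Then x_1' = x_2 and x_2' = -20x_1 - 8x_2.
A = [[0,1],[-20,-8]]; det(A-λI) = λ^2 + 8λ + 20.
Eigenvalues λ = -4 ± 2i.

y(t) = K_1e^(-4t)cos(2t) + K_2e^(-4t)sin(2t)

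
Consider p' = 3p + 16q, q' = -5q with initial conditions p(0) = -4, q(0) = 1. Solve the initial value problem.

p(t) = -2e^(3t) - 2e^(-5t), q(t) = e^(-5t)

Coefficient matrix A = [[3, 16], [0, -5]].
Characteristic polynomial det(A - λI) = λ^2 + 2λ - 15 = 0.
Eigenvalues λ = 3, -5.
For λ=3: (A-λI) row 1 is [0, 16], so an eigenvector is (1, 0).
For λ=-5: (A-λI) row 1 is [8, 16], so an eigenvector is (2, -1).
General solution: c_1e^(3t)(1,0) + c_2e^(-5t)(2,-1).
Applying p(0)=-4, q(0)=1 gives c_1=-2, c_2=-1.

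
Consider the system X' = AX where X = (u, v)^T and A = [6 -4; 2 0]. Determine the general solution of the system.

Coefficient matrix A = [[6, -4], [2, 0]].
Characteristic polynomial det(A - λI) = λ^2 - 6λ + 8 = 0.
Eigenvalues λ = 4, 2.
For λ=4: (A-λI) row 1 is [2, -4], so an eigenvector is (2, 1).
For λ=2: (A-λI) row 1 is [4, -4], so an eigenvector is (1, 1).
General solution: K_1e^(4t)(2,1) + K_2e^(2t)(1,1).

u(t) = 2K_1e^(4t) + K_2e^(2t), v(t) = K_1e^(4t) + K_2e^(2t)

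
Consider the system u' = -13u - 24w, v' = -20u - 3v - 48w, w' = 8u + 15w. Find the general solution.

Coefficient matrix A = [[-13, 0, -24], [-20, -3, -48], [8, 0, 15]].
det(A - λI) = 0 gives eigenvalues λ = 3, -3, -1.
For λ=3: eigenvector (-3,-6,2).
For λ=-3: eigenvector (0,1,0).
For λ=-1: eigenvector (-2,-4,1).
General solution: K_1e^(3t)(-3,-6,2) + K_2e^(-3t)(0,1,0) + K_3e^(-t)(-2,-4,1).

u(t) = -3K_1e^(3t) - 2K_3e^(-t), v(t) = -6K_1e^(3t) + K_2e^(-3t) - 4K_3e^(-t), w(t) = 2K_1e^(3t) + K_3e^(-t)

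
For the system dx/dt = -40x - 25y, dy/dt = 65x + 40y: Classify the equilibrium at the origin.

center

A = [[-40,-25],[65,40]]; det(A-λI) = λ^2 + 25.
λ = 0 ± 5i: zero real part.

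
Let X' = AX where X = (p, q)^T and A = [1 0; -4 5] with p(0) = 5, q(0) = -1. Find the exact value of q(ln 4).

-6124

A = [[1,0],[-4,5]]; eigenvalues λ = 5, 1.
Eigenvectors: (0,1) for λ=5, (-1,-1) for λ=1.
From the initial condition, c_1 = -6, c_2 = -5.
q(ln 4) = (-6)(4^5)(1) + (-5)(4^1)(-1) = -6124.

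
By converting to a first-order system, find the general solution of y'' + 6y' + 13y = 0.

y(t) = C_1e^(-3t)cos(2t) + C_2e^(-3t)sin(2t)

Let x_1 = y, x_2 = y'. Then x_1' = x_2 and x_2' = -13x_1 - 6x_2.
A = [[0,1],[-13,-6]]; det(A-λI) = λ^2 + 6λ + 13.
Eigenvalues λ = -3 ± 2i.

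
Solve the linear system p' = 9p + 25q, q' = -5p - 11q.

Coefficient matrix A = [[9, 25], [-5, -11]].
Characteristic polynomial det(A - λI) = λ^2 + 2λ + 26 = 0.
Eigenvalues λ = -1 ± 5i (complex conjugate pair).
For λ=-1+5i: an eigenvector is (-2,1) - i(1,0) = (-2 - i, 1).
A real fundamental pair from Re and Im of e^((-1+5i)t)v: X_1 = e^(-t)(cos(5t)·(-2,1) + sin(5t)·(1,0)), X_2 = e^(-t)(sin(5t)·(-2,1) - cos(5t)·(1,0)).
General solution: K_1X_1 + K_2X_2.

p(t) = K_1e^(-t)sin(5t) - 2K_1e^(-t)cos(5t) - 2K_2e^(-t)sin(5t) - K_2e^(-t)cos(5t), q(t) = K_1e^(-t)cos(5t) + K_2e^(-t)sin(5t)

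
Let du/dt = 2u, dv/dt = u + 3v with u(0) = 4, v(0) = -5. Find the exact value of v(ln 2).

A = [[2,0],[1,3]]; eigenvalues λ = 3, 2.
Eigenvectors: (0,-1) for λ=3, (1,-1) for λ=2.
From the initial condition, c_1 = 1, c_2 = 4.
v(ln 2) = (1)(2^3)(-1) + (4)(2^2)(-1) = -24.

-24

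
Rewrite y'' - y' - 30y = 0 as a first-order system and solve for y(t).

Let x_1 = y, x_2 = y'. Then x_1' = x_2 and x_2' = 30x_1 + x_2.
A = [[0,1],[30,1]]; det(A-λI) = λ^2 - λ - 30.
Eigenvalues λ = 6, -5 with eigenvectors (1,6), (1,-5).

y(t) = c_1e^(6t) + c_2e^(-5t)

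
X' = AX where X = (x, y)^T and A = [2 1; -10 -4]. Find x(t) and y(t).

Coefficient matrix A = [[2, 1], [-10, -4]].
Characteristic polynomial det(A - λI) = λ^2 + 2λ + 2 = 0.
Eigenvalues λ = -1 ± i (complex conjugate pair).
For λ=-1+i: an eigenvector is (0,-1) - i(-1,3) = (0 + i, -1 - 3i).
A real fundamental pair from Re and Im of e^((-1+i)t)v: X_1 = e^(-t)(cos(t)·(0,-1) + sin(t)·(-1,3)), X_2 = e^(-t)(sin(t)·(0,-1) - cos(t)·(-1,3)).
General solution: c_1X_1 + c_2X_2.

x(t) = -c_1e^(-t)sin(t) + c_2e^(-t)cos(t), y(t) = 3c_1e^(-t)sin(t) - c_1e^(-t)cos(t) - c_2e^(-t)sin(t) - 3c_2e^(-t)cos(t)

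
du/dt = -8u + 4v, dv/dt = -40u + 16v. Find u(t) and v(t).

u(t) = -K_1e^(4t)sin(4t) + K_2e^(4t)cos(4t), v(t) = -3K_1e^(4t)sin(4t) - K_1e^(4t)cos(4t) - K_2e^(4t)sin(4t) + 3K_2e^(4t)cos(4t)

Coefficient matrix A = [[-8, 4], [-40, 16]].
Characteristic polynomial det(A - λI) = λ^2 - 8λ + 32 = 0.
Eigenvalues λ = 4 ± 4i (complex conjugate pair).
For λ=4+4i: an eigenvector is (0,-1) - i(-1,-3) = (0 + i, -1 + 3i).
A real fundamental pair from Re and Im of e^((4+4i)t)v: X_1 = e^(4t)(cos(4t)·(0,-1) + sin(4t)·(-1,-3)), X_2 = e^(4t)(sin(4t)·(0,-1) - cos(4t)·(-1,-3)).
General solution: K_1X_1 + K_2X_2.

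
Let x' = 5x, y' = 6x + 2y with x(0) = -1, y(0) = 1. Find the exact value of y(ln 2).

-52

A = [[5,0],[6,2]]; eigenvalues λ = 5, 2.
Eigenvectors: (1,2) for λ=5, (0,1) for λ=2.
From the initial condition, c_1 = -1, c_2 = 3.
y(ln 2) = (-1)(2^5)(2) + (3)(2^2)(1) = -52.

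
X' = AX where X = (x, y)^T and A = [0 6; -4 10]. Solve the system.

Coefficient matrix A = [[0, 6], [-4, 10]].
Characteristic polynomial det(A - λI) = λ^2 - 10λ + 24 = 0.
Eigenvalues λ = 4, 6.
For λ=4: (A-λI) row 1 is [-4, 6], so an eigenvector is (-3, -2).
For λ=6: (A-λI) row 1 is [-6, 6], so an eigenvector is (-1, -1).
General solution: K_1e^(4t)(-3,-2) + K_2e^(6t)(-1,-1).

x(t) = -3K_1e^(4t) - K_2e^(6t), y(t) = -2K_1e^(4t) - K_2e^(6t)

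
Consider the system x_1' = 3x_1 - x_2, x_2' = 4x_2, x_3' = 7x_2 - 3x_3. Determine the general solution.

Coefficient matrix A = [[3, -1, 0], [0, 4, 0], [0, 7, -3]].
det(A - λI) = 0 gives eigenvalues λ = 3, 4, -3.
For λ=3: eigenvector (1,0,0).
For λ=4: eigenvector (-1,1,1).
For λ=-3: eigenvector (0,0,1).
General solution: C_1e^(3t)(1,0,0) + C_2e^(4t)(-1,1,1) + C_3e^(-3t)(0,0,1).

x_1(t) = C_1e^(3t) - C_2e^(4t), x_2(t) = C_2e^(4t), x_3(t) = C_2e^(4t) + C_3e^(-3t)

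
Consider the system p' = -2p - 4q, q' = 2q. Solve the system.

p(t) = C_1e^(2t) - C_2e^(-2t), q(t) = -C_1e^(2t)

Coefficient matrix A = [[-2, -4], [0, 2]].
Characteristic polynomial det(A - λI) = λ^2 - 4 = 0.
Eigenvalues λ = 2, -2.
For λ=2: (A-λI) row 1 is [-4, -4], so an eigenvector is (1, -1).
For λ=-2: (A-λI) row 1 is [0, -4], so an eigenvector is (-1, 0).
General solution: C_1e^(2t)(1,-1) + C_2e^(-2t)(-1,0).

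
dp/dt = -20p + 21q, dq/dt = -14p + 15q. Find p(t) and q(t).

Coefficient matrix A = [[-20, 21], [-14, 15]].
Characteristic polynomial det(A - λI) = λ^2 + 5λ - 6 = 0.
Eigenvalues λ = -6, 1.
For λ=-6: (A-λI) row 1 is [-14, 21], so an eigenvector is (3, 2).
For λ=1: (A-λI) row 1 is [-21, 21], so an eigenvector is (1, 1).
General solution: K_1e^(-6t)(3,2) + K_2e^(t)(1,1).

p(t) = 3K_1e^(-6t) + K_2e^(t), q(t) = 2K_1e^(-6t) + K_2e^(t)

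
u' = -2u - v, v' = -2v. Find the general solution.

u(t) = K_1e^(-2t) + K_2te^(-2t) + 2K_2e^(-2t), v(t) = -K_2e^(-2t)

Coefficient matrix A = [[-2, -1], [0, -2]].
Characteristic polynomial det(A - λI) = λ^2 + 4λ + 4 = 0.
Single eigenvalue λ = -2 with algebraic multiplicity 2.
Eigenvector v = (1,0); generalized eigenvector w with (A-λI)w=v is (2,-1).
General solution: e^(-2t)[K_1·v + K_2·(t·v + w)].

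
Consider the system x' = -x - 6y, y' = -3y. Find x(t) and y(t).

x(t) = C_1e^(-t) - 3C_2e^(-3t), y(t) = -C_2e^(-3t)

Coefficient matrix A = [[-1, -6], [0, -3]].
Characteristic polynomial det(A - λI) = λ^2 + 4λ + 3 = 0.
Eigenvalues λ = -1, -3.
For λ=-1: (A-λI) row 1 is [0, -6], so an eigenvector is (1, 0).
For λ=-3: (A-λI) row 1 is [2, -6], so an eigenvector is (-3, -1).
General solution: C_1e^(-t)(1,0) + C_2e^(-3t)(-3,-1).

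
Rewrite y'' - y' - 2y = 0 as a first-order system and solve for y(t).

Let x_1 = y, x_2 = y'. Then x_1' = x_2 and x_2' = 2x_1 + x_2.
A = [[0,1],[2,1]]; det(A-λI) = λ^2 - λ - 2.
Eigenvalues λ = -1, 2 with eigenvectors (1,-1), (1,2).

y(t) = c_1e^(-t) + c_2e^(2t)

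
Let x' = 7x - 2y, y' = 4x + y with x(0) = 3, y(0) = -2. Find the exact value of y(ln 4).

7552

A = [[7,-2],[4,1]]; eigenvalues λ = 3, 5.
Eigenvectors: (-1,-2) for λ=3, (1,1) for λ=5.
From the initial condition, c_1 = 5, c_2 = 8.
y(ln 4) = (5)(4^3)(-2) + (8)(4^5)(1) = 7552.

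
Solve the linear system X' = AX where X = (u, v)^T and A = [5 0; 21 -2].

u(t) = -c_2e^(5t), v(t) = -c_1e^(-2t) - 3c_2e^(5t)

Coefficient matrix A = [[5, 0], [21, -2]].
Characteristic polynomial det(A - λI) = λ^2 - 3λ - 10 = 0.
Eigenvalues λ = -2, 5.
For λ=-2: (A-λI) row 1 is [7, 0], so an eigenvector is (0, -1).
For λ=5: (A-λI) row 2 is [21, -7], so an eigenvector is (-1, -3).
General solution: c_1e^(-2t)(0,-1) + c_2e^(5t)(-1,-3).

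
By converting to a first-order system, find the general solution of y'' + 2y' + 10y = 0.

Let x_1 = y, x_2 = y'. Then x_1' = x_2 and x_2' = -10x_1 - 2x_2.
A = [[0,1],[-10,-2]]; det(A-λI) = λ^2 + 2λ + 10.
Eigenvalues λ = -1 ± 3i.

y(t) = c_1e^(-t)cos(3t) + c_2e^(-t)sin(3t)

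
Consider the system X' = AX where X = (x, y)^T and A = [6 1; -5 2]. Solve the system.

x(t) = C_1e^(4t)cos(t) + C_2e^(4t)sin(t), y(t) = -C_1e^(4t)sin(t) - 2C_1e^(4t)cos(t) - 2C_2e^(4t)sin(t) + C_2e^(4t)cos(t)

Coefficient matrix A = [[6, 1], [-5, 2]].
Characteristic polynomial det(A - λI) = λ^2 - 8λ + 17 = 0.
Eigenvalues λ = 4 ± i (complex conjugate pair).
For λ=4+i: an eigenvector is (1,-2) - i(0,-1) = (1, -2 + i).
A real fundamental pair from Re and Im of e^((4+i)t)v: X_1 = e^(4t)(cos(t)·(1,-2) + sin(t)·(0,-1)), X_2 = e^(4t)(sin(t)·(1,-2) - cos(t)·(0,-1)).
General solution: C_1X_1 + C_2X_2.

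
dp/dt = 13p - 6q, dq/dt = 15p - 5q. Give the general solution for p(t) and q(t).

Coefficient matrix A = [[13, -6], [15, -5]].
Characteristic polynomial det(A - λI) = λ^2 - 8λ + 25 = 0.
Eigenvalues λ = 4 ± 3i (complex conjugate pair).
For λ=4+3i: an eigenvector is (-1,-2) - i(1,1) = (-1 - i, -2 - i).
A real fundamental pair from Re and Im of e^((4+3i)t)v: X_1 = e^(4t)(cos(3t)·(-1,-2) + sin(3t)·(1,1)), X_2 = e^(4t)(sin(3t)·(-1,-2) - cos(3t)·(1,1)).
General solution: C_1X_1 + C_2X_2.

p(t) = C_1e^(4t)sin(3t) - C_1e^(4t)cos(3t) - C_2e^(4t)sin(3t) - C_2e^(4t)cos(3t), q(t) = C_1e^(4t)sin(3t) - 2C_1e^(4t)cos(3t) - 2C_2e^(4t)sin(3t) - C_2e^(4t)cos(3t)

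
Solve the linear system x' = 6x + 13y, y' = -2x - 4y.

Coefficient matrix A = [[6, 13], [-2, -4]].
Characteristic polynomial det(A - λI) = λ^2 - 2λ + 2 = 0.
Eigenvalues λ = 1 ± i (complex conjugate pair).
For λ=1+i: an eigenvector is (-2,1) - i(3,-1) = (-2 - 3i, 1 + i).
A real fundamental pair from Re and Im of e^((1+i)t)v: X_1 = e^(t)(cos(t)·(-2,1) + sin(t)·(3,-1)), X_2 = e^(t)(sin(t)·(-2,1) - cos(t)·(3,-1)).
General solution: c_1X_1 + c_2X_2.

x(t) = 3c_1e^(t)sin(t) - 2c_1e^(t)cos(t) - 2c_2e^(t)sin(t) - 3c_2e^(t)cos(t), y(t) = -c_1e^(t)sin(t) + c_1e^(t)cos(t) + c_2e^(t)sin(t) + c_2e^(t)cos(t)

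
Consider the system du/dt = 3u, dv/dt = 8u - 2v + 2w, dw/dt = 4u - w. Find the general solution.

u(t) = K_1e^(3t), v(t) = 2K_1e^(3t) + 2K_2e^(-t) + K_3e^(-2t), w(t) = K_1e^(3t) + K_2e^(-t)

Coefficient matrix A = [[3, 0, 0], [8, -2, 2], [4, 0, -1]].
det(A - λI) = 0 gives eigenvalues λ = 3, -1, -2.
For λ=3: eigenvector (1,2,1).
For λ=-1: eigenvector (0,2,1).
For λ=-2: eigenvector (0,1,0).
General solution: K_1e^(3t)(1,2,1) + K_2e^(-t)(0,2,1) + K_3e^(-2t)(0,1,0).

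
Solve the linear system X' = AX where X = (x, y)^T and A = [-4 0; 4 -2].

Coefficient matrix A = [[-4, 0], [4, -2]].
Characteristic polynomial det(A - λI) = λ^2 + 6λ + 8 = 0.
Eigenvalues λ = -4, -2.
For λ=-4: (A-λI) row 2 is [4, 2], so an eigenvector is (-1, 2).
For λ=-2: (A-λI) row 1 is [-2, 0], so an eigenvector is (0, 1).
General solution: c_1e^(-4t)(-1,2) + c_2e^(-2t)(0,1).

x(t) = -c_1e^(-4t), y(t) = 2c_1e^(-4t) + c_2e^(-2t)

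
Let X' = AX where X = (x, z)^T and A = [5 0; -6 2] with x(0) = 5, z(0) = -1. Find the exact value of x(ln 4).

5120

A = [[5,0],[-6,2]]; eigenvalues λ = 5, 2.
Eigenvectors: (1,-2) for λ=5, (0,-1) for λ=2.
From the initial condition, c_1 = 5, c_2 = -9.
x(ln 4) = (5)(4^5)(1) + (-9)(4^2)(0) = 5120.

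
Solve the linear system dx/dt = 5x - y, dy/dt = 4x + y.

Coefficient matrix A = [[5, -1], [4, 1]].
Characteristic polynomial det(A - λI) = λ^2 - 6λ + 9 = 0.
Single eigenvalue λ = 3 with algebraic multiplicity 2.
Eigenvector v = (-1,-2); generalized eigenvector w with (A-λI)w=v is (-1,-1).
General solution: e^(3t)[c_1·v + c_2·(t·v + w)].

x(t) = -c_1e^(3t) - c_2te^(3t) - c_2e^(3t), y(t) = -2c_1e^(3t) - 2c_2te^(3t) - c_2e^(3t)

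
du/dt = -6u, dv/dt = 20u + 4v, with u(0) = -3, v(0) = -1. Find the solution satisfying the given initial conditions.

u(t) = -3e^(-6t), v(t) = -7e^(4t) + 6e^(-6t)

Coefficient matrix A = [[-6, 0], [20, 4]].
Characteristic polynomial det(A - λI) = λ^2 + 2λ - 24 = 0.
Eigenvalues λ = 4, -6.
For λ=4: (A-λI) row 1 is [-10, 0], so an eigenvector is (0, 1).
For λ=-6: (A-λI) row 2 is [20, 10], so an eigenvector is (-1, 2).
General solution: c_1e^(4t)(0,1) + c_2e^(-6t)(-1,2).
Applying u(0)=-3, v(0)=-1 gives c_1=-7, c_2=3.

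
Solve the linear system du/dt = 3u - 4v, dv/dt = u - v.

Coefficient matrix A = [[3, -4], [1, -1]].
Characteristic polynomial det(A - λI) = λ^2 - 2λ + 1 = 0.
Single eigenvalue λ = 1 with algebraic multiplicity 2.
Eigenvector v = (-2,-1); generalized eigenvector w with (A-λI)w=v is (-3,-1).
General solution: e^(t)[c_1·v + c_2·(t·v + w)].

u(t) = -2c_1e^(t) - 2c_2te^(t) - 3c_2e^(t), v(t) = -c_1e^(t) - c_2te^(t) - c_2e^(t)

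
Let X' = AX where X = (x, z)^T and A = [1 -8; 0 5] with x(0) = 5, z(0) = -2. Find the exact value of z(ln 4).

A = [[1,-8],[0,5]]; eigenvalues λ = 5, 1.
Eigenvectors: (2,-1) for λ=5, (1,0) for λ=1.
From the initial condition, c_1 = 2, c_2 = 1.
z(ln 4) = (2)(4^5)(-1) + (1)(4^1)(0) = -2048.

-2048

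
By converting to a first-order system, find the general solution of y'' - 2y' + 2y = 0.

Let x_1 = y, x_2 = y'. Then x_1' = x_2 and x_2' = -2x_1 + 2x_2.
A = [[0,1],[-2,2]]; det(A-λI) = λ^2 - 2λ + 2.
Eigenvalues λ = 1 ± i.

y(t) = K_1e^(t)cos(t) + K_2e^(t)sin(t)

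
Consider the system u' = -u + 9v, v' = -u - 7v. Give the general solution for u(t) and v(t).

Coefficient matrix A = [[-1, 9], [-1, -7]].
Characteristic polynomial det(A - λI) = λ^2 + 8λ + 16 = 0.
Single eigenvalue λ = -4 with algebraic multiplicity 2.
Eigenvector v = (3,-1); generalized eigenvector w with (A-λI)w=v is (1,0).
General solution: e^(-4t)[c_1·v + c_2·(t·v + w)].

u(t) = 3c_1e^(-4t) + 3c_2te^(-4t) + c_2e^(-4t), v(t) = -c_1e^(-4t) - c_2te^(-4t)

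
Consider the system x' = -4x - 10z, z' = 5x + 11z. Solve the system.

x(t) = C_1e^(6t) - 2C_2e^(t), z(t) = -C_1e^(6t) + C_2e^(t)

Coefficient matrix A = [[-4, -10], [5, 11]].
Characteristic polynomial det(A - λI) = λ^2 - 7λ + 6 = 0.
Eigenvalues λ = 6, 1.
For λ=6: (A-λI) row 1 is [-10, -10], so an eigenvector is (1, -1).
For λ=1: (A-λI) row 1 is [-5, -10], so an eigenvector is (-2, 1).
General solution: C_1e^(6t)(1,-1) + C_2e^(t)(-2,1).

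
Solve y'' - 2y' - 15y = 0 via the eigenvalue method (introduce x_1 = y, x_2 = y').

y(t) = K_1e^(-3t) + K_2e^(5t)

Let x_1 = y, x_2 = y'. Then x_1' = x_2 and x_2' = 15x_1 + 2x_2.
A = [[0,1],[15,2]]; det(A-λI) = λ^2 - 2λ - 15.
Eigenvalues λ = -3, 5 with eigenvectors (1,-3), (1,5).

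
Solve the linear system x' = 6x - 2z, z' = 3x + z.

x(t) = -2c_1e^(3t) - c_2e^(4t), z(t) = -3c_1e^(3t) - c_2e^(4t)

Coefficient matrix A = [[6, -2], [3, 1]].
Characteristic polynomial det(A - λI) = λ^2 - 7λ + 12 = 0.
Eigenvalues λ = 3, 4.
For λ=3: (A-λI) row 1 is [3, -2], so an eigenvector is (-2, -3).
For λ=4: (A-λI) row 1 is [2, -2], so an eigenvector is (-1, -1).
General solution: c_1e^(3t)(-2,-3) + c_2e^(4t)(-1,-1).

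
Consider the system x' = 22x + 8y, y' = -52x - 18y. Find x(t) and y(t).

Coefficient matrix A = [[22, 8], [-52, -18]].
Characteristic polynomial det(A - λI) = λ^2 - 4λ + 20 = 0.
Eigenvalues λ = 2 ± 4i (complex conjugate pair).
For λ=2+4i: an eigenvector is (-1,2) - i(-1,3) = (-1 + i, 2 - 3i).
A real fundamental pair from Re and Im of e^((2+4i)t)v: X_1 = e^(2t)(cos(4t)·(-1,2) + sin(4t)·(-1,3)), X_2 = e^(2t)(sin(4t)·(-1,2) - cos(4t)·(-1,3)).
General solution: C_1X_1 + C_2X_2.

x(t) = -C_1e^(2t)sin(4t) - C_1e^(2t)cos(4t) - C_2e^(2t)sin(4t) + C_2e^(2t)cos(4t), y(t) = 3C_1e^(2t)sin(4t) + 2C_1e^(2t)cos(4t) + 2C_2e^(2t)sin(4t) - 3C_2e^(2t)cos(4t)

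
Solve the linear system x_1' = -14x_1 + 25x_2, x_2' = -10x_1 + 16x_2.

x_1(t) = 2C_1e^(t)sin(5t) + C_1e^(t)cos(5t) + C_2e^(t)sin(5t) - 2C_2e^(t)cos(5t), x_2(t) = C_1e^(t)sin(5t) + C_1e^(t)cos(5t) + C_2e^(t)sin(5t) - C_2e^(t)cos(5t)

Coefficient matrix A = [[-14, 25], [-10, 16]].
Characteristic polynomial det(A - λI) = λ^2 - 2λ + 26 = 0.
Eigenvalues λ = 1 ± 5i (complex conjugate pair).
For λ=1+5i: an eigenvector is (1,1) - i(2,1) = (1 - 2i, 1 - i).
A real fundamental pair from Re and Im of e^((1+5i)t)v: X_1 = e^(t)(cos(5t)·(1,1) + sin(5t)·(2,1)), X_2 = e^(t)(sin(5t)·(1,1) - cos(5t)·(2,1)).
General solution: C_1X_1 + C_2X_2.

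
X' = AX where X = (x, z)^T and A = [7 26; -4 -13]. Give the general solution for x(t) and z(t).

Coefficient matrix A = [[7, 26], [-4, -13]].
Characteristic polynomial det(A - λI) = λ^2 + 6λ + 13 = 0.
Eigenvalues λ = -3 ± 2i (complex conjugate pair).
For λ=-3+2i: an eigenvector is (3,-1) - i(2,-1) = (3 - 2i, -1 + i).
A real fundamental pair from Re and Im of e^((-3+2i)t)v: X_1 = e^(-3t)(cos(2t)·(3,-1) + sin(2t)·(2,-1)), X_2 = e^(-3t)(sin(2t)·(3,-1) - cos(2t)·(2,-1)).
General solution: c_1X_1 + c_2X_2.

x(t) = 2c_1e^(-3t)sin(2t) + 3c_1e^(-3t)cos(2t) + 3c_2e^(-3t)sin(2t) - 2c_2e^(-3t)cos(2t), z(t) = -c_1e^(-3t)sin(2t) - c_1e^(-3t)cos(2t) - c_2e^(-3t)sin(2t) + c_2e^(-3t)cos(2t)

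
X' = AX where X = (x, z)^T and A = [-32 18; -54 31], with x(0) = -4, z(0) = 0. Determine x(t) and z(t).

Coefficient matrix A = [[-32, 18], [-54, 31]].
Characteristic polynomial det(A - λI) = λ^2 + λ - 20 = 0.
Eigenvalues λ = -5, 4.
For λ=-5: (A-λI) row 1 is [-27, 18], so an eigenvector is (2, 3).
For λ=4: (A-λI) row 1 is [-36, 18], so an eigenvector is (1, 2).
General solution: c_1e^(-5t)(2,3) + c_2e^(4t)(1,2).
Applying x(0)=-4, z(0)=0 gives c_1=-8, c_2=12.

x(t) = 12e^(4t) - 16e^(-5t), z(t) = 24e^(4t) - 24e^(-5t)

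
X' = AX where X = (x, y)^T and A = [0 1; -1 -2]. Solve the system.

Coefficient matrix A = [[0, 1], [-1, -2]].
Characteristic polynomial det(A - λI) = λ^2 + 2λ + 1 = 0.
Single eigenvalue λ = -1 with algebraic multiplicity 2.
Eigenvector v = (-1,1); generalized eigenvector w with (A-λI)w=v is (-1,0).
General solution: e^(-t)[c_1·v + c_2·(t·v + w)].

x(t) = -c_1e^(-t) - c_2te^(-t) - c_2e^(-t), y(t) = c_1e^(-t) + c_2te^(-t)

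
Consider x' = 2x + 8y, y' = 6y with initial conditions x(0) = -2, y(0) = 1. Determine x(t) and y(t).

Coefficient matrix A = [[2, 8], [0, 6]].
Characteristic polynomial det(A - λI) = λ^2 - 8λ + 12 = 0.
Eigenvalues λ = 2, 6.
For λ=2: (A-λI) row 1 is [0, 8], so an eigenvector is (-1, 0).
For λ=6: (A-λI) row 1 is [-4, 8], so an eigenvector is (2, 1).
General solution: C_1e^(2t)(-1,0) + C_2e^(6t)(2,1).
Applying x(0)=-2, y(0)=1 gives C_1=4, C_2=1.

x(t) = 2e^(6t) - 4e^(2t), y(t) = e^(6t)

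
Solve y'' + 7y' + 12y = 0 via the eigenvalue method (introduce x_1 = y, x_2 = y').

y(t) = c_1e^(-3t) + c_2e^(-4t)

Let x_1 = y, x_2 = y'. Then x_1' = x_2 and x_2' = -12x_1 - 7x_2.
A = [[0,1],[-12,-7]]; det(A-λI) = λ^2 + 7λ + 12.
Eigenvalues λ = -3, -4 with eigenvectors (1,-3), (1,-4).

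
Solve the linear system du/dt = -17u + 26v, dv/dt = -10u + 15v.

Coefficient matrix A = [[-17, 26], [-10, 15]].
Characteristic polynomial det(A - λI) = λ^2 + 2λ + 5 = 0.
Eigenvalues λ = -1 ± 2i (complex conjugate pair).
For λ=-1+2i: an eigenvector is (3,2) - i(2,1) = (3 - 2i, 2 - i).
A real fundamental pair from Re and Im of e^((-1+2i)t)v: X_1 = e^(-t)(cos(2t)·(3,2) + sin(2t)·(2,1)), X_2 = e^(-t)(sin(2t)·(3,2) - cos(2t)·(2,1)).
General solution: K_1X_1 + K_2X_2.

u(t) = 2K_1e^(-t)sin(2t) + 3K_1e^(-t)cos(2t) + 3K_2e^(-t)sin(2t) - 2K_2e^(-t)cos(2t), v(t) = K_1e^(-t)sin(2t) + 2K_1e^(-t)cos(2t) + 2K_2e^(-t)sin(2t) - K_2e^(-t)cos(2t)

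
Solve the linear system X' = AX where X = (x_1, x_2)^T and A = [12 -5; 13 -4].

x_1(t) = -K_1e^(4t)sin(t) - 2K_1e^(4t)cos(t) - 2K_2e^(4t)sin(t) + K_2e^(4t)cos(t), x_2(t) = -2K_1e^(4t)sin(t) - 3K_1e^(4t)cos(t) - 3K_2e^(4t)sin(t) + 2K_2e^(4t)cos(t)

Coefficient matrix A = [[12, -5], [13, -4]].
Characteristic polynomial det(A - λI) = λ^2 - 8λ + 17 = 0.
Eigenvalues λ = 4 ± i (complex conjugate pair).
For λ=4+i: an eigenvector is (-2,-3) - i(-1,-2) = (-2 + i, -3 + 2i).
A real fundamental pair from Re and Im of e^((4+i)t)v: X_1 = e^(4t)(cos(t)·(-2,-3) + sin(t)·(-1,-2)), X_2 = e^(4t)(sin(t)·(-2,-3) - cos(t)·(-1,-2)).
General solution: K_1X_1 + K_2X_2.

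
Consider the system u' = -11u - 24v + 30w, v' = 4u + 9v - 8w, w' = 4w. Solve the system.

u(t) = 2c_1e^(4t) - 2c_2e^(t) + 3c_3e^(-3t), v(t) = c_2e^(t) - c_3e^(-3t), w(t) = c_1e^(4t)

Coefficient matrix A = [[-11, -24, 30], [4, 9, -8], [0, 0, 4]].
det(A - λI) = 0 gives eigenvalues λ = 4, 1, -3.
For λ=4: eigenvector (2,0,1).
For λ=1: eigenvector (-2,1,0).
For λ=-3: eigenvector (3,-1,0).
General solution: c_1e^(4t)(2,0,1) + c_2e^(t)(-2,1,0) + c_3e^(-3t)(3,-1,0).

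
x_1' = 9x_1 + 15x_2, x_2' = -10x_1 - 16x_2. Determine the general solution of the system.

x_1(t) = c_1e^(-6t) - 3c_2e^(-t), x_2(t) = -c_1e^(-6t) + 2c_2e^(-t)

Coefficient matrix A = [[9, 15], [-10, -16]].
Characteristic polynomial det(A - λI) = λ^2 + 7λ + 6 = 0.
Eigenvalues λ = -6, -1.
For λ=-6: (A-λI) row 1 is [15, 15], so an eigenvector is (1, -1).
For λ=-1: (A-λI) row 1 is [10, 15], so an eigenvector is (-3, 2).
General solution: c_1e^(-6t)(1,-1) + c_2e^(-t)(-3,2).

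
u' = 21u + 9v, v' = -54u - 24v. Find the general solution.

u(t) = C_1e^(-6t) + C_2e^(3t), v(t) = -3C_1e^(-6t) - 2C_2e^(3t)

Coefficient matrix A = [[21, 9], [-54, -24]].
Characteristic polynomial det(A - λI) = λ^2 + 3λ - 18 = 0.
Eigenvalues λ = -6, 3.
For λ=-6: (A-λI) row 1 is [27, 9], so an eigenvector is (1, -3).
For λ=3: (A-λI) row 1 is [18, 9], so an eigenvector is (1, -2).
General solution: C_1e^(-6t)(1,-3) + C_2e^(3t)(1,-2).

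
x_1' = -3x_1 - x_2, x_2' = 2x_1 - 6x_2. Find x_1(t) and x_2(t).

Coefficient matrix A = [[-3, -1], [2, -6]].
Characteristic polynomial det(A - λI) = λ^2 + 9λ + 20 = 0.
Eigenvalues λ = -4, -5.
For λ=-4: (A-λI) row 1 is [1, -1], so an eigenvector is (1, 1).
For λ=-5: (A-λI) row 1 is [2, -1], so an eigenvector is (-1, -2).
General solution: K_1e^(-4t)(1,1) + K_2e^(-5t)(-1,-2).

x_1(t) = K_1e^(-4t) - K_2e^(-5t), x_2(t) = K_1e^(-4t) - 2K_2e^(-5t)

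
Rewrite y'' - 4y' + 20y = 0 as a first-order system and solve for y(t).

Let x_1 = y, x_2 = y'. Then x_1' = x_2 and x_2' = -20x_1 + 4x_2.
A = [[0,1],[-20,4]]; det(A-λI) = λ^2 - 4λ + 20.
Eigenvalues λ = 2 ± 4i.

y(t) = C_1e^(2t)cos(4t) + C_2e^(2t)sin(4t)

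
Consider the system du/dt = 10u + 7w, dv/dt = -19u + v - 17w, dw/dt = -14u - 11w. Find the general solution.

Coefficient matrix A = [[10, 0, 7], [-19, 1, -17], [-14, 0, -11]].
det(A - λI) = 0 gives eigenvalues λ = -4, 3, 1.
For λ=-4: eigenvector (-1,3,2).
For λ=3: eigenvector (-1,1,1).
For λ=1: eigenvector (0,1,0).
General solution: K_1e^(-4t)(-1,3,2) + K_2e^(3t)(-1,1,1) + K_3e^(t)(0,1,0).

u(t) = -K_1e^(-4t) - K_2e^(3t), v(t) = 3K_1e^(-4t) + K_2e^(3t) + K_3e^(t), w(t) = 2K_1e^(-4t) + K_2e^(3t)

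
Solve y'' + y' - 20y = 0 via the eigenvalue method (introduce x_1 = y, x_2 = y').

Let x_1 = y, x_2 = y'. Then x_1' = x_2 and x_2' = 20x_1 - x_2.
A = [[0,1],[20,-1]]; det(A-λI) = λ^2 + λ - 20.
Eigenvalues λ = 4, -5 with eigenvectors (1,4), (1,-5).

y(t) = K_1e^(4t) + K_2e^(-5t)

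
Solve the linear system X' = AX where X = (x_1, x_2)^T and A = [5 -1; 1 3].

x_1(t) = c_1e^(4t) + c_2te^(4t) + 3c_2e^(4t), x_2(t) = c_1e^(4t) + c_2te^(4t) + 2c_2e^(4t)

Coefficient matrix A = [[5, -1], [1, 3]].
Characteristic polynomial det(A - λI) = λ^2 - 8λ + 16 = 0.
Single eigenvalue λ = 4 with algebraic multiplicity 2.
Eigenvector v = (1,1); generalized eigenvector w with (A-λI)w=v is (3,2).
General solution: e^(4t)[c_1·v + c_2·(t·v + w)].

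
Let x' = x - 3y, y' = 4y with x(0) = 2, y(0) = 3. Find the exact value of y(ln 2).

48

A = [[1,-3],[0,4]]; eigenvalues λ = 1, 4.
Eigenvectors: (-1,0) for λ=1, (-1,1) for λ=4.
From the initial condition, c_1 = -5, c_2 = 3.
y(ln 2) = (-5)(2^1)(0) + (3)(2^4)(1) = 48.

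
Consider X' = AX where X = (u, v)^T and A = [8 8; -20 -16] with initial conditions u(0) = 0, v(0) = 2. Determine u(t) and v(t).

Coefficient matrix A = [[8, 8], [-20, -16]].
Characteristic polynomial det(A - λI) = λ^2 + 8λ + 32 = 0.
Eigenvalues λ = -4 ± 4i (complex conjugate pair).
For λ=-4+4i: an eigenvector is (1,-2) - i(-1,1) = (1 + i, -2 - i).
A real fundamental pair from Re and Im of e^((-4+4i)t)v: X_1 = e^(-4t)(cos(4t)·(1,-2) + sin(4t)·(-1,1)), X_2 = e^(-4t)(sin(4t)·(1,-2) - cos(4t)·(-1,1)).
General solution: K_1X_1 + K_2X_2.
Applying u(0)=0, v(0)=2 gives K_1=-2, K_2=2.

u(t) = 4e^(-4t)sin(4t), v(t) = -6e^(-4t)sin(4t) + 2e^(-4t)cos(4t)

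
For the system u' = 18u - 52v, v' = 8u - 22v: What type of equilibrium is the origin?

A = [[18,-52],[8,-22]]; det(A-λI) = λ^2 + 4λ + 20.
λ = -2 ± 4i: negative real part.

stable spiral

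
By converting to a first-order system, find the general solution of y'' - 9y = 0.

Let x_1 = y, x_2 = y'. Then x_1' = x_2 and x_2' = 9x_1.
A = [[0,1],[9,0]]; det(A-λI) = λ^2 - 9.
Eigenvalues λ = -3, 3 with eigenvectors (1,-3), (1,3).

y(t) = C_1e^(-3t) + C_2e^(3t)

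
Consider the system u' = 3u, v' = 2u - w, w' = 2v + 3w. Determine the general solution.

u(t) = c_1e^(3t), v(t) = -c_2e^(2t) - c_3e^(t), w(t) = 2c_1e^(3t) + 2c_2e^(2t) + c_3e^(t)

Coefficient matrix A = [[3, 0, 0], [2, 0, -1], [0, 2, 3]].
det(A - λI) = 0 gives eigenvalues λ = 3, 2, 1.
For λ=3: eigenvector (1,0,2).
For λ=2: eigenvector (0,-1,2).
For λ=1: eigenvector (0,-1,1).
General solution: c_1e^(3t)(1,0,2) + c_2e^(2t)(0,-1,2) + c_3e^(t)(0,-1,1).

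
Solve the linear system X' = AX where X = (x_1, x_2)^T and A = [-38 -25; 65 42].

Coefficient matrix A = [[-38, -25], [65, 42]].
Characteristic polynomial det(A - λI) = λ^2 - 4λ + 29 = 0.
Eigenvalues λ = 2 ± 5i (complex conjugate pair).
For λ=2+5i: an eigenvector is (-2,3) - i(1,-2) = (-2 - i, 3 + 2i).
A real fundamental pair from Re and Im of e^((2+5i)t)v: X_1 = e^(2t)(cos(5t)·(-2,3) + sin(5t)·(1,-2)), X_2 = e^(2t)(sin(5t)·(-2,3) - cos(5t)·(1,-2)).
General solution: C_1X_1 + C_2X_2.

x_1(t) = C_1e^(2t)sin(5t) - 2C_1e^(2t)cos(5t) - 2C_2e^(2t)sin(5t) - C_2e^(2t)cos(5t), x_2(t) = -2C_1e^(2t)sin(5t) + 3C_1e^(2t)cos(5t) + 3C_2e^(2t)sin(5t) + 2C_2e^(2t)cos(5t)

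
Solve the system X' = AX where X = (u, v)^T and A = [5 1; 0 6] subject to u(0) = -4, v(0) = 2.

Coefficient matrix A = [[5, 1], [0, 6]].
Characteristic polynomial det(A - λI) = λ^2 - 11λ + 30 = 0.
Eigenvalues λ = 6, 5.
For λ=6: (A-λI) row 1 is [-1, 1], so an eigenvector is (-1, -1).
For λ=5: (A-λI) row 1 is [0, 1], so an eigenvector is (1, 0).
General solution: C_1e^(6t)(-1,-1) + C_2e^(5t)(1,0).
Applying u(0)=-4, v(0)=2 gives C_1=-2, C_2=-6.

u(t) = 2e^(6t) - 6e^(5t), v(t) = 2e^(6t)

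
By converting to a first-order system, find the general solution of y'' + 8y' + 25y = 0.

Let x_1 = y, x_2 = y'. Then x_1' = x_2 and x_2' = -25x_1 - 8x_2.
A = [[0,1],[-25,-8]]; det(A-λI) = λ^2 + 8λ + 25.
Eigenvalues λ = -4 ± 3i.

y(t) = K_1e^(-4t)cos(3t) + K_2e^(-4t)sin(3t)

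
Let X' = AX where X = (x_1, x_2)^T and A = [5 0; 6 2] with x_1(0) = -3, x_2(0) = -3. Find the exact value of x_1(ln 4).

-3072

A = [[5,0],[6,2]]; eigenvalues λ = 2, 5.
Eigenvectors: (0,1) for λ=2, (-1,-2) for λ=5.
From the initial condition, c_1 = 3, c_2 = 3.
x_1(ln 4) = (3)(4^2)(0) + (3)(4^5)(-1) = -3072.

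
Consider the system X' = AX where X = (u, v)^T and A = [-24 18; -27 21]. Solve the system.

u(t) = c_1e^(-6t) + 2c_2e^(3t), v(t) = c_1e^(-6t) + 3c_2e^(3t)

Coefficient matrix A = [[-24, 18], [-27, 21]].
Characteristic polynomial det(A - λI) = λ^2 + 3λ - 18 = 0.
Eigenvalues λ = -6, 3.
For λ=-6: (A-λI) row 1 is [-18, 18], so an eigenvector is (1, 1).
For λ=3: (A-λI) row 1 is [-27, 18], so an eigenvector is (2, 3).
General solution: c_1e^(-6t)(1,1) + c_2e^(3t)(2,3).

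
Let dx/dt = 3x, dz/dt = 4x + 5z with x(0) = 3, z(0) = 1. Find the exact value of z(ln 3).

A = [[3,0],[4,5]]; eigenvalues λ = 5, 3.
Eigenvectors: (0,1) for λ=5, (-1,2) for λ=3.
From the initial condition, c_1 = 7, c_2 = -3.
z(ln 3) = (7)(3^5)(1) + (-3)(3^3)(2) = 1539.

1539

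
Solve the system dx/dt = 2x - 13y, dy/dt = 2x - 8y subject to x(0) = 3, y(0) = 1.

Coefficient matrix A = [[2, -13], [2, -8]].
Characteristic polynomial det(A - λI) = λ^2 + 6λ + 10 = 0.
Eigenvalues λ = -3 ± i (complex conjugate pair).
For λ=-3+i: an eigenvector is (2,1) - i(-3,-1) = (2 + 3i, 1 + i).
A real fundamental pair from Re and Im of e^((-3+i)t)v: X_1 = e^(-3t)(cos(t)·(2,1) + sin(t)·(-3,-1)), X_2 = e^(-3t)(sin(t)·(2,1) - cos(t)·(-3,-1)).
General solution: c_1X_1 + c_2X_2.
Applying x(0)=3, y(0)=1 gives c_1=0, c_2=1.

x(t) = 2e^(-3t)sin(t) + 3e^(-3t)cos(t), y(t) = e^(-3t)sin(t) + e^(-3t)cos(t)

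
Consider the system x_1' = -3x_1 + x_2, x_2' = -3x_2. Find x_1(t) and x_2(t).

Coefficient matrix A = [[-3, 1], [0, -3]].
Characteristic polynomial det(A - λI) = λ^2 + 6λ + 9 = 0.
Single eigenvalue λ = -3 with algebraic multiplicity 2.
Eigenvector v = (1,0); generalized eigenvector w with (A-λI)w=v is (-1,1).
General solution: e^(-3t)[c_1·v + c_2·(t·v + w)].

x_1(t) = c_1e^(-3t) + c_2te^(-3t) - c_2e^(-3t), x_2(t) = c_2e^(-3t)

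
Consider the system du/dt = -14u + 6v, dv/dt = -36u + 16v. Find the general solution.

u(t) = c_1e^(-2t) - c_2e^(4t), v(t) = 2c_1e^(-2t) - 3c_2e^(4t)

Coefficient matrix A = [[-14, 6], [-36, 16]].
Characteristic polynomial det(A - λI) = λ^2 - 2λ - 8 = 0.
Eigenvalues λ = -2, 4.
For λ=-2: (A-λI) row 1 is [-12, 6], so an eigenvector is (1, 2).
For λ=4: (A-λI) row 1 is [-18, 6], so an eigenvector is (-1, -3).
General solution: c_1e^(-2t)(1,2) + c_2e^(4t)(-1,-3).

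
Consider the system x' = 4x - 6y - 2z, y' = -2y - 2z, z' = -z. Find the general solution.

Coefficient matrix A = [[4, -6, -2], [0, -2, -2], [0, 0, -1]].
det(A - λI) = 0 gives eigenvalues λ = -2, 4, -1.
For λ=-2: eigenvector (1,1,0).
For λ=4: eigenvector (1,0,0).
For λ=-1: eigenvector (-2,-2,1).
General solution: c_1e^(-2t)(1,1,0) + c_2e^(4t)(1,0,0) + c_3e^(-t)(-2,-2,1).

x(t) = c_1e^(-2t) + c_2e^(4t) - 2c_3e^(-t), y(t) = c_1e^(-2t) - 2c_3e^(-t), z(t) = c_3e^(-t)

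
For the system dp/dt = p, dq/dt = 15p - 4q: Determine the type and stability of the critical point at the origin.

A = [[1,0],[15,-4]]; det(A-λI) = λ^2 + 3λ - 4.
λ = -4, 1: opposite signs.

saddle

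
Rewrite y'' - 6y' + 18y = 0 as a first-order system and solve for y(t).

y(t) = c_1e^(3t)cos(3t) + c_2e^(3t)sin(3t)

Let x_1 = y, x_2 = y'. Then x_1' = x_2 and x_2' = -18x_1 + 6x_2.
A = [[0,1],[-18,6]]; det(A-λI) = λ^2 - 6λ + 18.
Eigenvalues λ = 3 ± 3i.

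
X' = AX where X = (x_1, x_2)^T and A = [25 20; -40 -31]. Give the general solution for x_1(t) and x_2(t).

Coefficient matrix A = [[25, 20], [-40, -31]].
Characteristic polynomial det(A - λI) = λ^2 + 6λ + 25 = 0.
Eigenvalues λ = -3 ± 4i (complex conjugate pair).
For λ=-3+4i: an eigenvector is (-2,3) - i(1,-1) = (-2 - i, 3 + i).
A real fundamental pair from Re and Im of e^((-3+4i)t)v: X_1 = e^(-3t)(cos(4t)·(-2,3) + sin(4t)·(1,-1)), X_2 = e^(-3t)(sin(4t)·(-2,3) - cos(4t)·(1,-1)).
General solution: C_1X_1 + C_2X_2.

x_1(t) = C_1e^(-3t)sin(4t) - 2C_1e^(-3t)cos(4t) - 2C_2e^(-3t)sin(4t) - C_2e^(-3t)cos(4t), x_2(t) = -C_1e^(-3t)sin(4t) + 3C_1e^(-3t)cos(4t) + 3C_2e^(-3t)sin(4t) + C_2e^(-3t)cos(4t)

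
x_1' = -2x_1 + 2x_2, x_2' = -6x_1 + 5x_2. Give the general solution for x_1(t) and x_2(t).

Coefficient matrix A = [[-2, 2], [-6, 5]].
Characteristic polynomial det(A - λI) = λ^2 - 3λ + 2 = 0.
Eigenvalues λ = 2, 1.
For λ=2: (A-λI) row 1 is [-4, 2], so an eigenvector is (-1, -2).
For λ=1: (A-λI) row 1 is [-3, 2], so an eigenvector is (-2, -3).
General solution: c_1e^(2t)(-1,-2) + c_2e^(t)(-2,-3).

x_1(t) = -c_1e^(2t) - 2c_2e^(t), x_2(t) = -2c_1e^(2t) - 3c_2e^(t)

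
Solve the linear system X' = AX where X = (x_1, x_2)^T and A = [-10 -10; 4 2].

Coefficient matrix A = [[-10, -10], [4, 2]].
Characteristic polynomial det(A - λI) = λ^2 + 8λ + 20 = 0.
Eigenvalues λ = -4 ± 2i (complex conjugate pair).
For λ=-4+2i: an eigenvector is (1,-1) - i(2,-1) = (1 - 2i, -1 + i).
A real fundamental pair from Re and Im of e^((-4+2i)t)v: X_1 = e^(-4t)(cos(2t)·(1,-1) + sin(2t)·(2,-1)), X_2 = e^(-4t)(sin(2t)·(1,-1) - cos(2t)·(2,-1)).
General solution: c_1X_1 + c_2X_2.

x_1(t) = 2c_1e^(-4t)sin(2t) + c_1e^(-4t)cos(2t) + c_2e^(-4t)sin(2t) - 2c_2e^(-4t)cos(2t), x_2(t) = -c_1e^(-4t)sin(2t) - c_1e^(-4t)cos(2t) - c_2e^(-4t)sin(2t) + c_2e^(-4t)cos(2t)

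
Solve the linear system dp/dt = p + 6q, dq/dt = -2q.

Coefficient matrix A = [[1, 6], [0, -2]].
Characteristic polynomial det(A - λI) = λ^2 + λ - 2 = 0.
Eigenvalues λ = -2, 1.
For λ=-2: (A-λI) row 1 is [3, 6], so an eigenvector is (-2, 1).
For λ=1: (A-λI) row 1 is [0, 6], so an eigenvector is (1, 0).
General solution: C_1e^(-2t)(-2,1) + C_2e^(t)(1,0).

p(t) = -2C_1e^(-2t) + C_2e^(t), q(t) = C_1e^(-2t)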